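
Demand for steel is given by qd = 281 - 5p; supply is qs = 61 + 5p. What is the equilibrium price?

Set qd = qs: 281 - 5p = 61 + 5p.
220 = 10p, so p* = 22.
q* = 281 − 5(22) = 171.

p* = 22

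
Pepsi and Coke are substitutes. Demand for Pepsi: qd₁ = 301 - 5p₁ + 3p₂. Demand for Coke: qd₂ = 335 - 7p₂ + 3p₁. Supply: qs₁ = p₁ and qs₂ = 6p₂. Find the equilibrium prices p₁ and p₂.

Market 1: 301 - 5p₁ + 3p₂ = p₁ → 6p₁ - 3p₂ = 301.
Market 2: 13p₂ - 3p₁ = 335.
Eliminating p₂: 13×(1) + 3×(2) gives 69p₁ = 4918, so p₁ = 4918/69.
Back-substitute into (2): p₂ = (335 + 3×4918/69) / 13 = 971/23.

p₁ = 4918/69, p₂ = 971/23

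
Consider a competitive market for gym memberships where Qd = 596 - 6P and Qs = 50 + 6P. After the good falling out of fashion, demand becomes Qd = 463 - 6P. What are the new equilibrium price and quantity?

Original equilibrium: P* = 45.5, Q* = 323.
New equilibrium: 463 - 6P = 50 + 6P, so 413 = 12P and P' = 413/12; Q' = 463 − 6(413/12) = 256.5.

P' = 413/12, Q' = 256.5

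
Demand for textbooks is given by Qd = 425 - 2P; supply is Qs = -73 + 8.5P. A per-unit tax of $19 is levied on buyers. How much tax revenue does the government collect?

Tax revenue = 119453/21

Pre-tax equilibrium: P* = 332/7, Q* = 2311/7.
Tax on buyers shifts demand to Qd = 425 − 2(P + 19) = 387 - 2P.
387 - 2P = -73 + 8.5P gives seller price Ps = 920/21; buyers pay Pb = 920/21 + 19 = 1319/21.
New quantity: Q = 425 − 2(1319/21) = 6287/21.
Revenue = 19 × 6287/21 = 119453/21.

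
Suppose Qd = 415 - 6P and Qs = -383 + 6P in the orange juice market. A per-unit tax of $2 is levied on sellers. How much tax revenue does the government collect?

Tax revenue = 20

Pre-tax equilibrium: P* = 66.5, Q* = 16.
Tax on sellers shifts supply to Qs = -383 + 6(P − 2) = -395 + 6P.
415 - 6P = -395 + 6P gives buyer price Pb = 67.5; sellers receive Ps = 67.5 − 2 = 65.5.
New quantity: Q = 415 − 6(67.5) = 10.
Revenue = 2 × 10 = 20.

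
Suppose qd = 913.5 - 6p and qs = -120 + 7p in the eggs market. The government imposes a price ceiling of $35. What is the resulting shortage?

Equilibrium price would be p* = 79.5, so the ceiling at 35 binds.
At p = 35: qd = 913.5 − 6(35) = 703.5, qs = -120 + 7(35) = 125.
Shortage = 703.5 − 125 = 578.5.

Shortage = 578.5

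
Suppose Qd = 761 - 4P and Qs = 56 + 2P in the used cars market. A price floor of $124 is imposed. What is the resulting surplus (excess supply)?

Surplus = 39

Equilibrium price would be P* = 117.5, so the floor at 124 binds.
At P = 124: Qd = 265, Qs = 304.
Surplus = 304 − 265 = 39.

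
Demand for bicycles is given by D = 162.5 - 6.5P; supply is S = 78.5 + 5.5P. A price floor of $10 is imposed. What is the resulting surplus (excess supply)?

Equilibrium price would be P* = 7, so the floor at 10 binds.
At P = 10: D = 97.5, S = 133.5.
Surplus = 133.5 − 97.5 = 36.

Surplus = 36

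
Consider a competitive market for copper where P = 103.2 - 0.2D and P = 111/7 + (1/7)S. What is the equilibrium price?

Set the two price expressions equal: 103.2 - 0.2Q = 111/7 + (1/7)Q.
3057/35 = (12/35)Q, so Q* = 254.75.
P* = 103.2 − (0.2)(254.75) = 52.25.

P* = 52.25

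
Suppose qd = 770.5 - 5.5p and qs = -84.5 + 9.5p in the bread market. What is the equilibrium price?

Set qd = qs: 770.5 - 5.5p = -84.5 + 9.5p.
855 = 15p, so p* = 57.
q* = 770.5 − 5.5(57) = 457.

p* = 57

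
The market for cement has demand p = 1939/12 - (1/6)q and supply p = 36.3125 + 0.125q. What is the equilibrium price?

Set the two price expressions equal: 1939/12 - (1/6)q = 36.3125 + 0.125q.
6013/48 = (7/24)q, so q* = 429.5.
p* = 1939/12 − (1/6)(429.5) = 90.

p* = 90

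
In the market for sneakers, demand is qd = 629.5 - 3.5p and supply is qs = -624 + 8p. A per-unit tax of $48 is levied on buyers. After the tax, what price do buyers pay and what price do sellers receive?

Pre-tax equilibrium: p* = 109, q* = 248.
Tax on buyers shifts demand to qd = 629.5 − 3.5(p + 48) = 461.5 - 3.5p.
461.5 - 3.5p = -624 + 8p gives seller price ps = 2171/23; buyers pay pb = 2171/23 + 48 = 3275/23.
New quantity: q = 629.5 − 3.5(3275/23) = 3016/23.

Buyers pay 3275/23, sellers receive 2171/23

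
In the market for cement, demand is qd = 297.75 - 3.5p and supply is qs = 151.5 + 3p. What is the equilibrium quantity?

q* = 219

Set qd = qs: 297.75 - 3.5p = 151.5 + 3p.
146.25 = 6.5p, so p* = 22.5.
q* = 297.75 − 3.5(22.5) = 219.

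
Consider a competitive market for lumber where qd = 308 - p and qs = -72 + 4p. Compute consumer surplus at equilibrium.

Consumer surplus = 26912

Equilibrium: 308 - p = -72 + 4p gives p* = 76, q* = 232.
Demand choke price (qd = 0): p = 308.
CS = ½(308 − 76)(232) = 26912.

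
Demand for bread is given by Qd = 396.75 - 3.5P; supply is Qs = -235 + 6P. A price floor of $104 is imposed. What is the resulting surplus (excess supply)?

Surplus = 356.25

Equilibrium price would be P* = 66.5, so the floor at 104 binds.
At P = 104: Qd = 32.75, Qs = 389.
Surplus = 389 − 32.75 = 356.25.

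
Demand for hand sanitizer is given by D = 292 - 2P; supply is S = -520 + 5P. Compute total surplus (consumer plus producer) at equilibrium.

Total surplus = 1260

Equilibrium: 292 - 2P = -520 + 5P gives P* = 116, Q* = 60.
Demand choke price: P = 146; supply starts at P = 104.
CS = ½(146 − 116)(60) = 900; PS = ½(116 − 104)(60) = 360.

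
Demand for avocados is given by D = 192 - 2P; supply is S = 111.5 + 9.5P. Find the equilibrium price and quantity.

P* = 7, Q* = 178

Set D = S: 192 - 2P = 111.5 + 9.5P.
80.5 = 11.5P, so P* = 7.
Q* = 192 − 2(7) = 178.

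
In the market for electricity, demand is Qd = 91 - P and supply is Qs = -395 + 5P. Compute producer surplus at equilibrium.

Equilibrium: 91 - P = -395 + 5P gives P* = 81, Q* = 10.
Supply starts at P = 79 (where Qs = 0).
PS = ½(81 − 79)(10) = 10.

Producer surplus = 10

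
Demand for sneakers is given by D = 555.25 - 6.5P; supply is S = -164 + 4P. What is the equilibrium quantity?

Set D = S: 555.25 - 6.5P = -164 + 4P.
719.25 = 10.5P, so P* = 68.5.
Q* = 555.25 − 6.5(68.5) = 110.

Q* = 110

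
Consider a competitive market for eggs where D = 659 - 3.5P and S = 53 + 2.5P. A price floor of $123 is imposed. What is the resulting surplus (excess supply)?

Equilibrium price would be P* = 101, so the floor at 123 binds.
At P = 123: D = 228.5, S = 360.5.
Surplus = 360.5 − 228.5 = 132.

Surplus = 132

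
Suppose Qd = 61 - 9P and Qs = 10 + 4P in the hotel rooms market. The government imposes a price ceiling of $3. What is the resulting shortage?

Shortage = 12

Equilibrium price would be P* = 51/13, so the ceiling at 3 binds.
At P = 3: Qd = 61 − 9(3) = 34, Qs = 10 + 4(3) = 22.
Shortage = 34 − 22 = 12.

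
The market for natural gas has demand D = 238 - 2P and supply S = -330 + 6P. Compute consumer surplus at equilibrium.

Consumer surplus = 2304

Equilibrium: 238 - 2P = -330 + 6P gives P* = 71, Q* = 96.
Demand choke price (D = 0): P = 119.
CS = ½(119 − 71)(96) = 2304.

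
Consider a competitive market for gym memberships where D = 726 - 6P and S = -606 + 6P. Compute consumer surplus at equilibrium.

Consumer surplus = 300

Equilibrium: 726 - 6P = -606 + 6P gives P* = 111, Q* = 60.
Demand choke price (D = 0): P = 121.
CS = ½(121 − 111)(60) = 300.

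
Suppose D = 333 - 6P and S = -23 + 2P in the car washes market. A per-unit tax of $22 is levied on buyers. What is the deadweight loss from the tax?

Pre-tax equilibrium: P* = 44.5, Q* = 66.
Tax on buyers shifts demand to D = 333 − 6(P + 22) = 201 - 6P.
201 - 6P = -23 + 2P gives seller price Ps = 28; buyers pay Pb = 28 + 22 = 50.
New quantity: Q = 333 − 6(50) = 33.
DWL = ½ × 22 × (66 − 33) = 363.

Deadweight loss = 363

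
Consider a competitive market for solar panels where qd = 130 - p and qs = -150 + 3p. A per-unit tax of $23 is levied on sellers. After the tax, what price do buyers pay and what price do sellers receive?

Buyers pay $87.25, sellers receive $64.25

Pre-tax equilibrium: p* = 70, q* = 60.
Tax on sellers shifts supply to qs = -150 + 3(p − 23) = -219 + 3p.
130 - p = -219 + 3p gives buyer price pb = 87.25; sellers receive ps = 87.25 − 23 = 64.25.
New quantity: q = 130 − 1(87.25) = 42.75.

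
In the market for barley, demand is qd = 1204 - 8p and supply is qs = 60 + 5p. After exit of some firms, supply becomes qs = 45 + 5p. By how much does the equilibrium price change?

Original equilibrium: p* = 88, q* = 500.
New equilibrium: 1204 - 8p = 45 + 5p, so 1159 = 13p and p' = 1159/13; q' = 1204 − 8(1159/13) = 6380/13.
Change in price: 1159/13 − 88 = 15/13.

Δp = 15/13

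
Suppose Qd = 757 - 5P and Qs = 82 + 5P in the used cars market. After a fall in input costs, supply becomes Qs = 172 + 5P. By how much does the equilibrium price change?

Original equilibrium: P* = 67.5, Q* = 419.5.
New equilibrium: 757 - 5P = 172 + 5P, so 585 = 10P and P' = 58.5; Q' = 757 − 5(58.5) = 464.5.
Change in price: 58.5 − 67.5 = -9.

ΔP = -9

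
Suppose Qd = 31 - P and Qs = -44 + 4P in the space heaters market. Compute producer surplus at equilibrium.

Equilibrium: 31 - P = -44 + 4P gives P* = 15, Q* = 16.
Supply starts at P = 11 (where Qs = 0).
PS = ½(15 − 11)(16) = 32.

Producer surplus = 32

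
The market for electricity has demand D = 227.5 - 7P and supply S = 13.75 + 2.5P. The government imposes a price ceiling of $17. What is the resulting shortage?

Shortage = 52.25

Equilibrium price would be P* = 22.5, so the ceiling at 17 binds.
At P = 17: D = 227.5 − 7(17) = 108.5, S = 13.75 + 2.5(17) = 56.25.
Shortage = 108.5 − 56.25 = 52.25.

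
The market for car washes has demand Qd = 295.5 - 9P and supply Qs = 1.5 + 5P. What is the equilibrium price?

Set Qd = Qs: 295.5 - 9P = 1.5 + 5P.
294 = 14P, so P* = 21.
Q* = 295.5 − 9(21) = 106.5.

P* = 21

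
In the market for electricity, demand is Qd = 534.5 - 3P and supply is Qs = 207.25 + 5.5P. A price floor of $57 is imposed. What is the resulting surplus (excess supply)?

Equilibrium price would be P* = 38.5, so the floor at 57 binds.
At P = 57: Qd = 363.5, Qs = 520.75.
Surplus = 520.75 − 363.5 = 157.25.

Surplus = 157.25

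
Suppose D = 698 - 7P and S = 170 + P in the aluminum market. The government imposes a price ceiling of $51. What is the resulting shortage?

Equilibrium price would be P* = 66, so the ceiling at 51 binds.
At P = 51: D = 698 − 7(51) = 341, S = 170 + 1(51) = 221.
Shortage = 341 − 221 = 120.

Shortage = 120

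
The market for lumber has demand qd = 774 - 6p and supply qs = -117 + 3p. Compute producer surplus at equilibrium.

Producer surplus = 5400

Equilibrium: 774 - 6p = -117 + 3p gives p* = 99, q* = 180.
Supply starts at p = 39 (where qs = 0).
PS = ½(99 − 39)(180) = 5400.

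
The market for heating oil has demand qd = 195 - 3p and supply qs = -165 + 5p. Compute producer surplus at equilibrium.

Equilibrium: 195 - 3p = -165 + 5p gives p* = 45, q* = 60.
Supply starts at p = 33 (where qs = 0).
PS = ½(45 − 33)(60) = 360.

Producer surplus = 360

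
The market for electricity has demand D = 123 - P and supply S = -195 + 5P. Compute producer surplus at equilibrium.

Equilibrium: 123 - P = -195 + 5P gives P* = 53, Q* = 70.
Supply starts at P = 39 (where S = 0).
PS = ½(53 − 39)(70) = 490.

Producer surplus = 490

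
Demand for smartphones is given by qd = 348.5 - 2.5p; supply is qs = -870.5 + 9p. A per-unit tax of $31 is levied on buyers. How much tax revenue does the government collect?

Pre-tax equilibrium: p* = 106, q* = 83.5.
Tax on buyers shifts demand to qd = 348.5 − 2.5(p + 31) = 271 - 2.5p.
271 - 2.5p = -870.5 + 9p gives seller price ps = 2283/23; buyers pay pb = 2283/23 + 31 = 2996/23.
New quantity: q = 348.5 − 2.5(2996/23) = 1051/46.
Revenue = 31 × 1051/46 = 32581/46.

Tax revenue = 32581/46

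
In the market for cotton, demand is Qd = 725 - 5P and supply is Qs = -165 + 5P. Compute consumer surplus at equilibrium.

Consumer surplus = 7840

Equilibrium: 725 - 5P = -165 + 5P gives P* = 89, Q* = 280.
Demand choke price (Qd = 0): P = 145.
CS = ½(145 − 89)(280) = 7840.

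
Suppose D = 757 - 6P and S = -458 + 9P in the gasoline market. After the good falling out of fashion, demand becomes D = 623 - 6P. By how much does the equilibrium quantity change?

Original equilibrium: P* = 81, Q* = 271.
New equilibrium: 623 - 6P = -458 + 9P, so 1081 = 15P and P' = 1081/15; Q' = 623 − 6(1081/15) = 190.6.
Change in quantity: 190.6 − 271 = -80.4.

ΔQ = -80.4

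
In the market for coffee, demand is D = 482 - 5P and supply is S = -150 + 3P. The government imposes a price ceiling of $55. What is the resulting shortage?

Shortage = 192

Equilibrium price would be P* = 79, so the ceiling at 55 binds.
At P = 55: D = 482 − 5(55) = 207, S = -150 + 3(55) = 15.
Shortage = 207 − 15 = 192.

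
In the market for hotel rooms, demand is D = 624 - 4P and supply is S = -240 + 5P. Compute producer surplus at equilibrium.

Producer surplus = 5760

Equilibrium: 624 - 4P = -240 + 5P gives P* = 96, Q* = 240.
Supply starts at P = 48 (where S = 0).
PS = ½(96 − 48)(240) = 5760.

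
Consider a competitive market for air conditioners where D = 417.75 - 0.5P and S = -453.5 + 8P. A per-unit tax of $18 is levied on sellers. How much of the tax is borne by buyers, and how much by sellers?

Pre-tax equilibrium: P* = 102.5, Q* = 366.5.
Tax on sellers shifts supply to S = -453.5 + 8(P − 18) = -597.5 + 8P.
417.75 - 0.5P = -597.5 + 8P gives buyer price Pb = 4061/34; sellers receive Ps = 4061/34 − 18 = 3449/34.
New quantity: Q = 417.75 − 0.5(4061/34) = 12173/34.
Buyer burden = 4061/34 − 102.5 = 288/17; seller burden = 102.5 − 3449/34 = 18/17.

Buyers bear 288/17, sellers bear 18/17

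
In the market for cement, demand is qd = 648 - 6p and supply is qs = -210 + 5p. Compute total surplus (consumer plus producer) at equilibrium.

Equilibrium: 648 - 6p = -210 + 5p gives p* = 78, q* = 180.
Demand choke price: p = 108; supply starts at p = 42.
CS = ½(108 − 78)(180) = 2700; PS = ½(78 − 42)(180) = 3240.

Total surplus = 5940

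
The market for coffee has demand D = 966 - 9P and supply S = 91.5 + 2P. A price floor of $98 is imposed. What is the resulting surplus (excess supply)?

Equilibrium price would be P* = 79.5, so the floor at 98 binds.
At P = 98: D = 84, S = 287.5.
Surplus = 287.5 − 84 = 203.5.

Surplus = 203.5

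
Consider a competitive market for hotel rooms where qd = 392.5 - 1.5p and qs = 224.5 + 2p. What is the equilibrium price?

Set qd = qs: 392.5 - 1.5p = 224.5 + 2p.
168 = 3.5p, so p* = 48.
q* = 392.5 − 1.5(48) = 320.5.

p* = 48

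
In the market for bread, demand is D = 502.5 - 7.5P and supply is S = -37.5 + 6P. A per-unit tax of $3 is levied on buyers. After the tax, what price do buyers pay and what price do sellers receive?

Pre-tax equilibrium: P* = 40, Q* = 202.5.
Tax on buyers shifts demand to D = 502.5 − 7.5(P + 3) = 480 - 7.5P.
480 - 7.5P = -37.5 + 6P gives seller price Ps = 115/3; buyers pay Pb = 115/3 + 3 = 124/3.
New quantity: Q = 502.5 − 7.5(124/3) = 192.5.

Buyers pay 124/3, sellers receive 115/3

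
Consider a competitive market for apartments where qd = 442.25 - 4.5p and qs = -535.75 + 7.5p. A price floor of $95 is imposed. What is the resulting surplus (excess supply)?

Surplus = 162

Equilibrium price would be p* = 81.5, so the floor at 95 binds.
At p = 95: qd = 14.75, qs = 176.75.
Surplus = 176.75 − 14.75 = 162.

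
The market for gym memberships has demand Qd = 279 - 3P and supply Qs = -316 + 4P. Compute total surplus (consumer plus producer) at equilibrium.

Equilibrium: 279 - 3P = -316 + 4P gives P* = 85, Q* = 24.
Demand choke price: P = 93; supply starts at P = 79.
CS = ½(93 − 85)(24) = 96; PS = ½(85 − 79)(24) = 72.

Total surplus = 168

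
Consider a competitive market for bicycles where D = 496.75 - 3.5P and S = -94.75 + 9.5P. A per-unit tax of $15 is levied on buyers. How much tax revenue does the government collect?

Pre-tax equilibrium: P* = 45.5, Q* = 337.5.
Tax on buyers shifts demand to D = 496.75 − 3.5(P + 15) = 444.25 - 3.5P.
444.25 - 3.5P = -94.75 + 9.5P gives seller price Ps = 539/13; buyers pay Pb = 539/13 + 15 = 734/13.
New quantity: Q = 496.75 − 3.5(734/13) = 15555/52.
Revenue = 15 × 15555/52 = 233325/52.

Tax revenue = 233325/52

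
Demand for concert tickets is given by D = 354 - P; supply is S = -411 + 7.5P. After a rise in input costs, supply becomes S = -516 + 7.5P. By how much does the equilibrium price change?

Original equilibrium: P* = 90, Q* = 264.
New equilibrium: 354 - P = -516 + 7.5P, so 870 = 8.5P and P' = 1740/17; Q' = 354 − 1(1740/17) = 4278/17.
Change in price: 1740/17 − 90 = 210/17.

ΔP = 210/17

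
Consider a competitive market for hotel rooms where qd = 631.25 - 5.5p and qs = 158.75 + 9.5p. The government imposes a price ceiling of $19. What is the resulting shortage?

Equilibrium price would be p* = 31.5, so the ceiling at 19 binds.
At p = 19: qd = 631.25 − 5.5(19) = 526.75, qs = 158.75 + 9.5(19) = 339.25.
Shortage = 526.75 − 339.25 = 187.5.

Shortage = 187.5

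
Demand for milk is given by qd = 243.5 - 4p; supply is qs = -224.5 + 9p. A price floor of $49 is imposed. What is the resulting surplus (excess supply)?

Surplus = 169

Equilibrium price would be p* = 36, so the floor at 49 binds.
At p = 49: qd = 47.5, qs = 216.5.
Surplus = 216.5 − 47.5 = 169.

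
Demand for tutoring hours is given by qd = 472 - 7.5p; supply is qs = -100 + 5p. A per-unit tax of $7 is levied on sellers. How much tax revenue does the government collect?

Pre-tax equilibrium: p* = 45.76, q* = 128.8.
Tax on sellers shifts supply to qs = -100 + 5(p − 7) = -135 + 5p.
472 - 7.5p = -135 + 5p gives buyer price pb = 48.56; sellers receive ps = 48.56 − 7 = 41.56.
New quantity: q = 472 − 7.5(48.56) = 107.8.
Revenue = 7 × 107.8 = 754.6.

Tax revenue = 754.6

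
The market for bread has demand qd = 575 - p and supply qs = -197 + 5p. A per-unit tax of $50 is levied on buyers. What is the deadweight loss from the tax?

Deadweight loss = 3125/3

Pre-tax equilibrium: p* = 386/3, q* = 1339/3.
Tax on buyers shifts demand to qd = 575 − 1(p + 50) = 525 - p.
525 - p = -197 + 5p gives seller price ps = 361/3; buyers pay pb = 361/3 + 50 = 511/3.
New quantity: q = 575 − 1(511/3) = 1214/3.
DWL = ½ × 50 × (1339/3 − 1214/3) = 3125/3.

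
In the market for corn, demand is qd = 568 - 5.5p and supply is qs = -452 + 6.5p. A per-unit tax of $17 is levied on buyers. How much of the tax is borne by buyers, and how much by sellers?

Pre-tax equilibrium: p* = 85, q* = 100.5.
Tax on buyers shifts demand to qd = 568 − 5.5(p + 17) = 474.5 - 5.5p.
474.5 - 5.5p = -452 + 6.5p gives seller price ps = 1853/24; buyers pay pb = 1853/24 + 17 = 2261/24.
New quantity: q = 568 − 5.5(2261/24) = 2393/48.
Buyer burden = 2261/24 − 85 = 221/24; seller burden = 85 − 1853/24 = 187/24.

Buyers bear 221/24, sellers bear 187/24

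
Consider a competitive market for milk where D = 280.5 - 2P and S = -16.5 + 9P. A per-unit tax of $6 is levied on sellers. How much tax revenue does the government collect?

Tax revenue = 14301/11

Pre-tax equilibrium: P* = 27, Q* = 226.5.
Tax on sellers shifts supply to S = -16.5 + 9(P − 6) = -70.5 + 9P.
280.5 - 2P = -70.5 + 9P gives buyer price Pb = 351/11; sellers receive Ps = 351/11 − 6 = 285/11.
New quantity: Q = 280.5 − 2(351/11) = 4767/22.
Revenue = 6 × 4767/22 = 14301/11.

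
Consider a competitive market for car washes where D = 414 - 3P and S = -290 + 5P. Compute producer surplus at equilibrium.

Equilibrium: 414 - 3P = -290 + 5P gives P* = 88, Q* = 150.
Supply starts at P = 58 (where S = 0).
PS = ½(88 − 58)(150) = 2250.

Producer surplus = 2250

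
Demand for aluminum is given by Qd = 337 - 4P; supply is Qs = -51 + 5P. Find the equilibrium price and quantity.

Set Qd = Qs: 337 - 4P = -51 + 5P.
388 = 9P, so P* = 388/9.
Q* = 337 − 4(388/9) = 1481/9.

P* = 388/9, Q* = 1481/9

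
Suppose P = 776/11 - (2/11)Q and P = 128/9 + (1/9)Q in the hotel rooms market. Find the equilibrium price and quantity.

Set the two price expressions equal: 776/11 - (2/11)Q = 128/9 + (1/9)Q.
5576/99 = (29/99)Q, so Q* = 5576/29.
P* = 776/11 − (2/11)(5576/29) = 1032/29.

P* = 1032/29, Q* = 5576/29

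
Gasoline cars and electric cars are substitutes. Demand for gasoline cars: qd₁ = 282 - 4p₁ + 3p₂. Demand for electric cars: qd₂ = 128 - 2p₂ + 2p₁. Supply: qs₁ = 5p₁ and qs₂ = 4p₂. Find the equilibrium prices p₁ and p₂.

Market 1: 282 - 4p₁ + 3p₂ = 5p₁ → 9p₁ - 3p₂ = 282.
Market 2: 6p₂ - 2p₁ = 128.
Eliminating p₂: 6×(1) + 3×(2) gives 48p₁ = 2076, so p₁ = 43.25.
Back-substitute into (2): p₂ = (128 + 2×43.25) / 6 = 35.75.

p₁ = 43.25, p₂ = 35.75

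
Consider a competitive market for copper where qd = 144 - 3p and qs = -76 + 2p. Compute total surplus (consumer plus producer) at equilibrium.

Total surplus = 60

Equilibrium: 144 - 3p = -76 + 2p gives p* = 44, q* = 12.
Demand choke price: p = 48; supply starts at p = 38.
CS = ½(48 − 44)(12) = 24; PS = ½(44 − 38)(12) = 36.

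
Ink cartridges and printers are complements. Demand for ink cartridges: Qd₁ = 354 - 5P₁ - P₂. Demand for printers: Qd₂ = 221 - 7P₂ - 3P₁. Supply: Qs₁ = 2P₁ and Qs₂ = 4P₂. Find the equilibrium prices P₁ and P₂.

Market 1: 354 - 5P₁ - P₂ = 2P₁ → 7P₁ + P₂ = 354.
Market 2: 11P₂ + 3P₁ = 221.
Eliminating P₂: 11×(1) − 1×(2) gives 74P₁ = 3673, so P₁ = 3673/74.
Back-substitute into (2): P₂ = (221 − 3×3673/74) / 11 = 485/74.

P₁ = 3673/74, P₂ = 485/74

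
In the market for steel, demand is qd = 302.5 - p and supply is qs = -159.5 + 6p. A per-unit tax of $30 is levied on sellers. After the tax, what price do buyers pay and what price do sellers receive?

Pre-tax equilibrium: p* = 66, q* = 236.5.
Tax on sellers shifts supply to qs = -159.5 + 6(p − 30) = -339.5 + 6p.
302.5 - p = -339.5 + 6p gives buyer price pb = 642/7; sellers receive ps = 642/7 − 30 = 432/7.
New quantity: q = 302.5 − 1(642/7) = 2951/14.

Buyers pay 642/7, sellers receive 432/7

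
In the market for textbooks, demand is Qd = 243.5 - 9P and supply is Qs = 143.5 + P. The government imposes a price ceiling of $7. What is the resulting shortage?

Shortage = 30

Equilibrium price would be P* = 10, so the ceiling at 7 binds.
At P = 7: Qd = 243.5 − 9(7) = 180.5, Qs = 143.5 + 1(7) = 150.5.
Shortage = 180.5 − 150.5 = 30.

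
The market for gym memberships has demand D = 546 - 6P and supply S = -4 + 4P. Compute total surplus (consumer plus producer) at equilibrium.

Equilibrium: 546 - 6P = -4 + 4P gives P* = 55, Q* = 216.
Demand choke price: P = 91; supply starts at P = 1.
CS = ½(91 − 55)(216) = 3888; PS = ½(55 − 1)(216) = 5832.

Total surplus = 9720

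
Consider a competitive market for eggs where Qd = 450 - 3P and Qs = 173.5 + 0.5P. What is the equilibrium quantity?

Set Qd = Qs: 450 - 3P = 173.5 + 0.5P.
276.5 = 3.5P, so P* = 79.
Q* = 450 − 3(79) = 213.

Q* = 213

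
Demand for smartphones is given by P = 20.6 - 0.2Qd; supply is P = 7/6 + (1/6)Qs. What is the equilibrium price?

P* = 10

Set the two price expressions equal: 20.6 - 0.2Q = 7/6 + (1/6)Q.
583/30 = (11/30)Q, so Q* = 53.
P* = 20.6 − (0.2)(53) = 10.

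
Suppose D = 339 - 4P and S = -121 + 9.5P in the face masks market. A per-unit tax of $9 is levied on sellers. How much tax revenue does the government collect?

Pre-tax equilibrium: P* = 920/27, Q* = 5473/27.
Tax on sellers shifts supply to S = -121 + 9.5(P − 9) = -206.5 + 9.5P.
339 - 4P = -206.5 + 9.5P gives buyer price Pb = 1091/27; sellers receive Ps = 1091/27 − 9 = 848/27.
New quantity: Q = 339 − 4(1091/27) = 4789/27.
Revenue = 9 × 4789/27 = 4789/3.

Tax revenue = 4789/3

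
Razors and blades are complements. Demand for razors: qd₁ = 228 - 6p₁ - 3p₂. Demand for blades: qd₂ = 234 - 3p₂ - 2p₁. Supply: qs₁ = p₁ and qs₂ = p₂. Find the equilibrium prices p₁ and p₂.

p₁ = 105/11, p₂ = 591/11

Market 1: 228 - 6p₁ - 3p₂ = p₁ → 7p₁ + 3p₂ = 228.
Market 2: 4p₂ + 2p₁ = 234.
Eliminating p₂: 4×(1) − 3×(2) gives 22p₁ = 210, so p₁ = 105/11.
Back-substitute into (2): p₂ = (234 − 2×105/11) / 4 = 591/11.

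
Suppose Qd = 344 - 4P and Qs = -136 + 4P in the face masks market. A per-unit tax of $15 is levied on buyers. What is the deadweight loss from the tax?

Pre-tax equilibrium: P* = 60, Q* = 104.
Tax on buyers shifts demand to Qd = 344 − 4(P + 15) = 284 - 4P.
284 - 4P = -136 + 4P gives seller price Ps = 52.5; buyers pay Pb = 52.5 + 15 = 67.5.
New quantity: Q = 344 − 4(67.5) = 74.
DWL = ½ × 15 × (104 − 74) = 225.

Deadweight loss = 225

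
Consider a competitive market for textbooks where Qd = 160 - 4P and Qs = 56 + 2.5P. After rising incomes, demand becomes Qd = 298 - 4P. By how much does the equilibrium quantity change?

ΔQ = 690/13

Original equilibrium: P* = 16, Q* = 96.
New equilibrium: 298 - 4P = 56 + 2.5P, so 242 = 6.5P and P' = 484/13; Q' = 298 − 4(484/13) = 1938/13.
Change in quantity: 1938/13 − 96 = 690/13.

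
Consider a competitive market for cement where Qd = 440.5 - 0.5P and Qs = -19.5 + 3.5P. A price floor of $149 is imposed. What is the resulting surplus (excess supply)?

Equilibrium price would be P* = 115, so the floor at 149 binds.
At P = 149: Qd = 366, Qs = 502.
Surplus = 502 − 366 = 136.

Surplus = 136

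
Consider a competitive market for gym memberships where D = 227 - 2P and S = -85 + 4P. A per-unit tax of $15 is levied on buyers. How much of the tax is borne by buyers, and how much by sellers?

Buyers bear $10, sellers bear $5

Pre-tax equilibrium: P* = 52, Q* = 123.
Tax on buyers shifts demand to D = 227 − 2(P + 15) = 197 - 2P.
197 - 2P = -85 + 4P gives seller price Ps = 47; buyers pay Pb = 47 + 15 = 62.
New quantity: Q = 227 − 2(62) = 103.
Buyer burden = 62 − 52 = 10; seller burden = 52 − 47 = 5.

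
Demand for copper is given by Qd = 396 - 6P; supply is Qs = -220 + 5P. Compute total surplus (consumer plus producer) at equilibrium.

Total surplus = 660

Equilibrium: 396 - 6P = -220 + 5P gives P* = 56, Q* = 60.
Demand choke price: P = 66; supply starts at P = 44.
CS = ½(66 − 56)(60) = 300; PS = ½(56 − 44)(60) = 360.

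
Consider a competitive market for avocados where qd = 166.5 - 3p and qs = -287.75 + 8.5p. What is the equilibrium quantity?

Set qd = qs: 166.5 - 3p = -287.75 + 8.5p.
454.25 = 11.5p, so p* = 39.5.
q* = 166.5 − 3(39.5) = 48.

q* = 48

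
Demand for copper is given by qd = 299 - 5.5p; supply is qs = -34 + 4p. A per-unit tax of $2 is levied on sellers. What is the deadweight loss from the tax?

Deadweight loss = 88/19

Pre-tax equilibrium: p* = 666/19, q* = 2018/19.
Tax on sellers shifts supply to qs = -34 + 4(p − 2) = -42 + 4p.
299 - 5.5p = -42 + 4p gives buyer price pb = 682/19; sellers receive ps = 682/19 − 2 = 644/19.
New quantity: q = 299 − 5.5(682/19) = 1930/19.
DWL = ½ × 2 × (2018/19 − 1930/19) = 88/19.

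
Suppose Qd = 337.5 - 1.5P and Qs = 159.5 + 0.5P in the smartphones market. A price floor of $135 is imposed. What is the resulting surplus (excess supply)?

Surplus = 92

Equilibrium price would be P* = 89, so the floor at 135 binds.
At P = 135: Qd = 135, Qs = 227.
Surplus = 227 − 135 = 92.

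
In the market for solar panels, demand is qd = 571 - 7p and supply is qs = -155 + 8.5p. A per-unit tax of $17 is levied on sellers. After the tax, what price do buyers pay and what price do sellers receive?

Buyers pay 1741/31, sellers receive 1214/31

Pre-tax equilibrium: p* = 1452/31, q* = 7537/31.
Tax on sellers shifts supply to qs = -155 + 8.5(p − 17) = -299.5 + 8.5p.
571 - 7p = -299.5 + 8.5p gives buyer price pb = 1741/31; sellers receive ps = 1741/31 − 17 = 1214/31.
New quantity: q = 571 − 7(1741/31) = 5514/31.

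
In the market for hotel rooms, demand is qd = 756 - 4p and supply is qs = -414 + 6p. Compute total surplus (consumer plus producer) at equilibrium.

Total surplus = 17280

Equilibrium: 756 - 4p = -414 + 6p gives p* = 117, q* = 288.
Demand choke price: p = 189; supply starts at p = 69.
CS = ½(189 − 117)(288) = 10368; PS = ½(117 − 69)(288) = 6912.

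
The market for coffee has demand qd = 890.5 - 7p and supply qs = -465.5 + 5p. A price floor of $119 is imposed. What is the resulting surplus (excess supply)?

Surplus = 72

Equilibrium price would be p* = 113, so the floor at 119 binds.
At p = 119: qd = 57.5, qs = 129.5.
Surplus = 129.5 − 57.5 = 72.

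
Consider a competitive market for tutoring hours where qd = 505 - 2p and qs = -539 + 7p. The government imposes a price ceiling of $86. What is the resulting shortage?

Shortage = 270

Equilibrium price would be p* = 116, so the ceiling at 86 binds.
At p = 86: qd = 505 − 2(86) = 333, qs = -539 + 7(86) = 63.
Shortage = 333 − 63 = 270.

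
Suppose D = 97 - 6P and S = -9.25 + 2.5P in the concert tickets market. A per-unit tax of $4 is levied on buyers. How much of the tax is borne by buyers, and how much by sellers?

Buyers bear 20/17, sellers bear 48/17

Pre-tax equilibrium: P* = 12.5, Q* = 22.
Tax on buyers shifts demand to D = 97 − 6(P + 4) = 73 - 6P.
73 - 6P = -9.25 + 2.5P gives seller price Ps = 329/34; buyers pay Pb = 329/34 + 4 = 465/34.
New quantity: Q = 97 − 6(465/34) = 254/17.
Buyer burden = 465/34 − 12.5 = 20/17; seller burden = 12.5 − 329/34 = 48/17.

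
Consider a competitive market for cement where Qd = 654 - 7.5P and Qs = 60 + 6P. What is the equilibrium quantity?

Q* = 324

Set Qd = Qs: 654 - 7.5P = 60 + 6P.
594 = 13.5P, so P* = 44.
Q* = 654 − 7.5(44) = 324.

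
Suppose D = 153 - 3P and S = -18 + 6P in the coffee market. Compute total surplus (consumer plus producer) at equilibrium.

Total surplus = 2304

Equilibrium: 153 - 3P = -18 + 6P gives P* = 19, Q* = 96.
Demand choke price: P = 51; supply starts at P = 3.
CS = ½(51 − 19)(96) = 1536; PS = ½(19 − 3)(96) = 768.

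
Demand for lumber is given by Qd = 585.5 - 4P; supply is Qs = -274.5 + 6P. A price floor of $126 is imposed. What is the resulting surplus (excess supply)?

Equilibrium price would be P* = 86, so the floor at 126 binds.
At P = 126: Qd = 81.5, Qs = 481.5.
Surplus = 481.5 − 81.5 = 400.

Surplus = 400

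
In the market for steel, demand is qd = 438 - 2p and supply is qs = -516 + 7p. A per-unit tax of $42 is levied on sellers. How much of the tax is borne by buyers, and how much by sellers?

Pre-tax equilibrium: p* = 106, q* = 226.
Tax on sellers shifts supply to qs = -516 + 7(p − 42) = -810 + 7p.
438 - 2p = -810 + 7p gives buyer price pb = 416/3; sellers receive ps = 416/3 − 42 = 290/3.
New quantity: q = 438 − 2(416/3) = 482/3.
Buyer burden = 416/3 − 106 = 98/3; seller burden = 106 − 290/3 = 28/3.

Buyers bear 98/3, sellers bear 28/3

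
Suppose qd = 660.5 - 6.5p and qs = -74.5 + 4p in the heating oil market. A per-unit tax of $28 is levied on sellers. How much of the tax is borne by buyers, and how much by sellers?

Buyers bear 32/3, sellers bear 52/3

Pre-tax equilibrium: p* = 70, q* = 205.5.
Tax on sellers shifts supply to qs = -74.5 + 4(p − 28) = -186.5 + 4p.
660.5 - 6.5p = -186.5 + 4p gives buyer price pb = 242/3; sellers receive ps = 242/3 − 28 = 158/3.
New quantity: q = 660.5 − 6.5(242/3) = 817/6.
Buyer burden = 242/3 − 70 = 32/3; seller burden = 70 − 158/3 = 52/3.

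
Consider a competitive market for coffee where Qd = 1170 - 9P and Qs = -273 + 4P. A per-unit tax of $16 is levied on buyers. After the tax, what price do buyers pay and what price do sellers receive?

Pre-tax equilibrium: P* = 111, Q* = 171.
Tax on buyers shifts demand to Qd = 1170 − 9(P + 16) = 1026 - 9P.
1026 - 9P = -273 + 4P gives seller price Ps = 1299/13; buyers pay Pb = 1299/13 + 16 = 1507/13.
New quantity: Q = 1170 − 9(1507/13) = 1647/13.

Buyers pay 1507/13, sellers receive 1299/13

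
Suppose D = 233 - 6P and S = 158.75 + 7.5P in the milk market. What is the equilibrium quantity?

Q* = 200

Set D = S: 233 - 6P = 158.75 + 7.5P.
74.25 = 13.5P, so P* = 5.5.
Q* = 233 − 6(5.5) = 200.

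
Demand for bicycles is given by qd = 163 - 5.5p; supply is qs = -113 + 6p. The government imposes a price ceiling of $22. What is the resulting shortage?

Equilibrium price would be p* = 24, so the ceiling at 22 binds.
At p = 22: qd = 163 − 5.5(22) = 42, qs = -113 + 6(22) = 19.
Shortage = 42 − 19 = 23.

Shortage = 23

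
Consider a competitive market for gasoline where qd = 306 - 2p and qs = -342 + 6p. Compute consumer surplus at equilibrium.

Equilibrium: 306 - 2p = -342 + 6p gives p* = 81, q* = 144.
Demand choke price (qd = 0): p = 153.
CS = ½(153 − 81)(144) = 5184.

Consumer surplus = 5184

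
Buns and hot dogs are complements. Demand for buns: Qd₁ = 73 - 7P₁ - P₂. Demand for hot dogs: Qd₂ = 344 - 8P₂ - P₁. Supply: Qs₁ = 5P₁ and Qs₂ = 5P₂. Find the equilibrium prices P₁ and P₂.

Market 1: 73 - 7P₁ - P₂ = 5P₁ → 12P₁ + P₂ = 73.
Market 2: 13P₂ + P₁ = 344.
Eliminating P₂: 13×(1) − 1×(2) gives 155P₁ = 605, so P₁ = 121/31.
Back-substitute into (2): P₂ = (344 − 1×121/31) / 13 = 811/31.

P₁ = 121/31, P₂ = 811/31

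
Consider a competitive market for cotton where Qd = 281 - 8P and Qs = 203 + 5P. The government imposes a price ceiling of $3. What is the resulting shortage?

Equilibrium price would be P* = 6, so the ceiling at 3 binds.
At P = 3: Qd = 281 − 8(3) = 257, Qs = 203 + 5(3) = 218.
Shortage = 257 − 218 = 39.

Shortage = 39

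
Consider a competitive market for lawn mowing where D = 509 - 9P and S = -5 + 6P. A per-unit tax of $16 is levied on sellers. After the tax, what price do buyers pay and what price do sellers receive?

Buyers pay 122/3, sellers receive 74/3

Pre-tax equilibrium: P* = 514/15, Q* = 200.6.
Tax on sellers shifts supply to S = -5 + 6(P − 16) = -101 + 6P.
509 - 9P = -101 + 6P gives buyer price Pb = 122/3; sellers receive Ps = 122/3 − 16 = 74/3.
New quantity: Q = 509 − 9(122/3) = 143.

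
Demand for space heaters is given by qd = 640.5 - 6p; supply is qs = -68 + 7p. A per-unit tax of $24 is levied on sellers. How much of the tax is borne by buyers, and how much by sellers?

Buyers bear 168/13, sellers bear 144/13

Pre-tax equilibrium: p* = 54.5, q* = 313.5.
Tax on sellers shifts supply to qs = -68 + 7(p − 24) = -236 + 7p.
640.5 - 6p = -236 + 7p gives buyer price pb = 1753/26; sellers receive ps = 1753/26 − 24 = 1129/26.
New quantity: q = 640.5 − 6(1753/26) = 6135/26.
Buyer burden = 1753/26 − 54.5 = 168/13; seller burden = 54.5 − 1129/26 = 144/13.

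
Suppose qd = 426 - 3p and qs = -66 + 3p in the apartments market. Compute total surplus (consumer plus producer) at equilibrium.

Equilibrium: 426 - 3p = -66 + 3p gives p* = 82, q* = 180.
Demand choke price: p = 142; supply starts at p = 22.
CS = ½(142 − 82)(180) = 5400; PS = ½(82 − 22)(180) = 5400.

Total surplus = 10800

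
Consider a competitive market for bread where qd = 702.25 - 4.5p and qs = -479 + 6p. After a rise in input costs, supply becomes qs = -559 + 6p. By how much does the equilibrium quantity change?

Δq = -240/7

Original equilibrium: p* = 112.5, q* = 196.
New equilibrium: 702.25 - 4.5p = -559 + 6p, so 1261.25 = 10.5p and p' = 5045/42; q' = 702.25 − 4.5(5045/42) = 1132/7.
Change in quantity: 1132/7 − 196 = -240/7.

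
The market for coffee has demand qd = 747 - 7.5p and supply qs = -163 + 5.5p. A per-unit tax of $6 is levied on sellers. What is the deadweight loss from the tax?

Pre-tax equilibrium: p* = 70, q* = 222.
Tax on sellers shifts supply to qs = -163 + 5.5(p − 6) = -196 + 5.5p.
747 - 7.5p = -196 + 5.5p gives buyer price pb = 943/13; sellers receive ps = 943/13 − 6 = 865/13.
New quantity: q = 747 − 7.5(943/13) = 5277/26.
DWL = ½ × 6 × (222 − 5277/26) = 1485/26.

Deadweight loss = 1485/26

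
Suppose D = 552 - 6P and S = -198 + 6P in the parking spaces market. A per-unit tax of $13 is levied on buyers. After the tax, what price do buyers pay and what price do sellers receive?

Pre-tax equilibrium: P* = 62.5, Q* = 177.
Tax on buyers shifts demand to D = 552 − 6(P + 13) = 474 - 6P.
474 - 6P = -198 + 6P gives seller price Ps = 56; buyers pay Pb = 56 + 13 = 69.
New quantity: Q = 552 − 6(69) = 138.

Buyers pay $69, sellers receive $56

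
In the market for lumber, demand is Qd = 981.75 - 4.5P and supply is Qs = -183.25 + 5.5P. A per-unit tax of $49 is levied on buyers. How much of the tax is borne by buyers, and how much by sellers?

Pre-tax equilibrium: P* = 116.5, Q* = 457.5.
Tax on buyers shifts demand to Qd = 981.75 − 4.5(P + 49) = 761.25 - 4.5P.
761.25 - 4.5P = -183.25 + 5.5P gives seller price Ps = 94.45; buyers pay Pb = 94.45 + 49 = 143.45.
New quantity: Q = 981.75 − 4.5(143.45) = 336.225.
Buyer burden = 143.45 − 116.5 = 26.95; seller burden = 116.5 − 94.45 = 22.05.

Buyers bear $26.95, sellers bear $22.05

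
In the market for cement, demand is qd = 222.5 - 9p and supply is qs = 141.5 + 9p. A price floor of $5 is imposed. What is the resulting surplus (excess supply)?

Surplus = 9

Equilibrium price would be p* = 4.5, so the floor at 5 binds.
At p = 5: qd = 177.5, qs = 186.5.
Surplus = 186.5 − 177.5 = 9.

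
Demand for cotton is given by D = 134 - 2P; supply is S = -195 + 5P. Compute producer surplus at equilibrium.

Producer surplus = 160

Equilibrium: 134 - 2P = -195 + 5P gives P* = 47, Q* = 40.
Supply starts at P = 39 (where S = 0).
PS = ½(47 − 39)(40) = 160.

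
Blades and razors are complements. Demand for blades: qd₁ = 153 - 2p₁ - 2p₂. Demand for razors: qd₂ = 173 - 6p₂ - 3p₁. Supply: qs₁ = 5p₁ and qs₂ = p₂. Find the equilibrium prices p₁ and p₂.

p₁ = 725/43, p₂ = 752/43

Market 1: 153 - 2p₁ - 2p₂ = 5p₁ → 7p₁ + 2p₂ = 153.
Market 2: 7p₂ + 3p₁ = 173.
Eliminating p₂: 7×(1) − 2×(2) gives 43p₁ = 725, so p₁ = 725/43.
Back-substitute into (2): p₂ = (173 − 3×725/43) / 7 = 752/43.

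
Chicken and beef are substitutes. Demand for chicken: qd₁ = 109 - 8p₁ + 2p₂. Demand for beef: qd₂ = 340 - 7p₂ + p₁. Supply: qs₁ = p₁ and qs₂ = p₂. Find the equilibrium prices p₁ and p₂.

p₁ = 776/35, p₂ = 3169/70

Market 1: 109 - 8p₁ + 2p₂ = p₁ → 9p₁ - 2p₂ = 109.
Market 2: 8p₂ - p₁ = 340.
Eliminating p₂: 8×(1) + 2×(2) gives 70p₁ = 1552, so p₁ = 776/35.
Back-substitute into (2): p₂ = (340 + 1×776/35) / 8 = 3169/70.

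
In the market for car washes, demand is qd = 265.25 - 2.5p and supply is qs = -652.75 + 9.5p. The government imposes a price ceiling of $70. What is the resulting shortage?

Shortage = 78

Equilibrium price would be p* = 76.5, so the ceiling at 70 binds.
At p = 70: qd = 265.25 − 2.5(70) = 90.25, qs = -652.75 + 9.5(70) = 12.25.
Shortage = 90.25 − 12.25 = 78.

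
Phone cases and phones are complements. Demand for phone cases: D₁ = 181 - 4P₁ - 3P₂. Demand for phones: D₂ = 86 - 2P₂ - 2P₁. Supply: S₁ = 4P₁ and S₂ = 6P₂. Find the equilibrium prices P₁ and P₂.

P₁ = 595/29, P₂ = 163/29

Market 1: 181 - 4P₁ - 3P₂ = 4P₁ → 8P₁ + 3P₂ = 181.
Market 2: 8P₂ + 2P₁ = 86.
Eliminating P₂: 8×(1) − 3×(2) gives 58P₁ = 1190, so P₁ = 595/29.
Back-substitute into (2): P₂ = (86 − 2×595/29) / 8 = 163/29.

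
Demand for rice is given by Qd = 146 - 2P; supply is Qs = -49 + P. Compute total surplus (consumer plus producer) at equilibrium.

Total surplus = 192

Equilibrium: 146 - 2P = -49 + P gives P* = 65, Q* = 16.
Demand choke price: P = 73; supply starts at P = 49.
CS = ½(73 − 65)(16) = 64; PS = ½(65 − 49)(16) = 128.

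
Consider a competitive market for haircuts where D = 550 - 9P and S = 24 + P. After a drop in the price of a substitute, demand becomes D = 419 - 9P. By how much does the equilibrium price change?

ΔP = -13.1

Original equilibrium: P* = 52.6, Q* = 76.6.
New equilibrium: 419 - 9P = 24 + P, so 395 = 10P and P' = 39.5; Q' = 419 − 9(39.5) = 63.5.
Change in price: 39.5 − 52.6 = -13.1.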